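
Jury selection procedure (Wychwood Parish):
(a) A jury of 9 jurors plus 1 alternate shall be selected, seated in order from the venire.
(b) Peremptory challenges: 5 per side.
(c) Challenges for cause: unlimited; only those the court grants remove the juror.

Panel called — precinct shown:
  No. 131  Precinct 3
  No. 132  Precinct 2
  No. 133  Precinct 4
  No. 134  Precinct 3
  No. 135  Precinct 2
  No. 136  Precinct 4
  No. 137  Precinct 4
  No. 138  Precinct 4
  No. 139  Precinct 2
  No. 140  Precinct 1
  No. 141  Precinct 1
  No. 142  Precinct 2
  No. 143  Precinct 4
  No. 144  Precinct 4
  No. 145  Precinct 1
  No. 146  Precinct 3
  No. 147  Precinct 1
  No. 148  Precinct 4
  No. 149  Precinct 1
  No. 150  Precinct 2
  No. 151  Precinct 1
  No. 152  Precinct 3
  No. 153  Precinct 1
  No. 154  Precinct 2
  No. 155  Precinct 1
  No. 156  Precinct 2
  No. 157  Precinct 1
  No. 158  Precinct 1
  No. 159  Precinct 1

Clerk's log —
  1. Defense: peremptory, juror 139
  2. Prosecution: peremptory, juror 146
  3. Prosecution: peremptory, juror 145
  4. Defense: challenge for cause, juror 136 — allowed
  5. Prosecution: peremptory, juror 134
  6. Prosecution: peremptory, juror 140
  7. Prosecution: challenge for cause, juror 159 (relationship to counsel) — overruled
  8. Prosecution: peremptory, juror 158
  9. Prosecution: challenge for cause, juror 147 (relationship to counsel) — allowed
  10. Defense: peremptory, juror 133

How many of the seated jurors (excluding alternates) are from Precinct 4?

4

Removed: #133, #134, #136, #139, #140, #145, #146, #147, #158.
Seated jurors 1–9: #131, #132, #135, #137, #138, #141, #142, #143, #144 (alternates #148 not counted).
Of those, in Precinct 4: #137, #138, #143, #144 → 4.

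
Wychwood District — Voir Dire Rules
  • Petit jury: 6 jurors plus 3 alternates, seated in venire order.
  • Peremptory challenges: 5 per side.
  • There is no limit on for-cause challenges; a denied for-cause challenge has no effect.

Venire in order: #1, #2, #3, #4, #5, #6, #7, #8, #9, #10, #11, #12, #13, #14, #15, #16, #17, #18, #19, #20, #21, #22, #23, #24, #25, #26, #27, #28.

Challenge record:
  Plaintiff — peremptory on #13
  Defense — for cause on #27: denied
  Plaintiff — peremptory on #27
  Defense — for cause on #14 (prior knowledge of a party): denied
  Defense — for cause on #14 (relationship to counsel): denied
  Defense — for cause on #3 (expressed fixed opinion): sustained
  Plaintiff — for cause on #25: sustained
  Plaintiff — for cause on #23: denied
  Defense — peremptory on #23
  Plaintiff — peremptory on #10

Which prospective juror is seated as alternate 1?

8

Removed: #3, #10, #13, #23, #25, #27. (#14 stays — for-cause denied.)
Seating in order: seats 1–6 → #1, #2, #4, #5, #6, #7; alternates → #8, #9, #11.
So alternate 1 is #8.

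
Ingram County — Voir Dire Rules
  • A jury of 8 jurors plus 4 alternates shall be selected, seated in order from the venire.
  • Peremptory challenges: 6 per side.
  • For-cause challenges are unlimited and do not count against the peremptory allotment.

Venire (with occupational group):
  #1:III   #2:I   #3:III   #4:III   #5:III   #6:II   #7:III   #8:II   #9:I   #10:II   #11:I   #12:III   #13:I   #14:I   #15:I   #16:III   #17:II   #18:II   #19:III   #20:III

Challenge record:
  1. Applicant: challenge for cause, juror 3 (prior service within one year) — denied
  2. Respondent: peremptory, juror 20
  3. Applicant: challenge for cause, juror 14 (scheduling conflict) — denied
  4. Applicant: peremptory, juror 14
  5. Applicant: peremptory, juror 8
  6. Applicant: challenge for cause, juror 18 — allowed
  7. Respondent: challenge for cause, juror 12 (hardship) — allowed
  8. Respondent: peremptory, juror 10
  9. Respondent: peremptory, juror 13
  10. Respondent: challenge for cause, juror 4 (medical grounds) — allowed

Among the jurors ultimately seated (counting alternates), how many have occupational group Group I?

4

Removed: #4, #8, #10, #12, #13, #14, #18, #20.
Seated (12 incl. alternates): #1, #2, #3, #5, #6, #7, #9, #11, #15, #16, #17, #19.
Of those, in Group I: #2, #9, #11, #15 → 4.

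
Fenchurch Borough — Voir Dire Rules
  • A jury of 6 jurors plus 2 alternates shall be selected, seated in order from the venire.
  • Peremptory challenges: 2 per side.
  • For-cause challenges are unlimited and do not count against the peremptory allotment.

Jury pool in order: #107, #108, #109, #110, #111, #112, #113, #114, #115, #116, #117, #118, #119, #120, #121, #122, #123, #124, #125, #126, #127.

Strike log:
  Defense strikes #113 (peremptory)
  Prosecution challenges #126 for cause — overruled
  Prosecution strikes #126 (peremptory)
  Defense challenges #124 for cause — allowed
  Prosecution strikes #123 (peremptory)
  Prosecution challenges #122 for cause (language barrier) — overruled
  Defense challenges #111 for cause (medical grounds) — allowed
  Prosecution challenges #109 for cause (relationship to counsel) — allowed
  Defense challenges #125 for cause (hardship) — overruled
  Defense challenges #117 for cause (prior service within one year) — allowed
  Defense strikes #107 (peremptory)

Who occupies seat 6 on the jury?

116

Removed: #107, #109, #111, #113, #117, #123, #124, #126. (#122, #125 stay — for-cause denied.)
Seating in order: seats 1–6 → #108, #110, #112, #114, #115, #116; alternates → #118, #119.
So seat 6 is #116.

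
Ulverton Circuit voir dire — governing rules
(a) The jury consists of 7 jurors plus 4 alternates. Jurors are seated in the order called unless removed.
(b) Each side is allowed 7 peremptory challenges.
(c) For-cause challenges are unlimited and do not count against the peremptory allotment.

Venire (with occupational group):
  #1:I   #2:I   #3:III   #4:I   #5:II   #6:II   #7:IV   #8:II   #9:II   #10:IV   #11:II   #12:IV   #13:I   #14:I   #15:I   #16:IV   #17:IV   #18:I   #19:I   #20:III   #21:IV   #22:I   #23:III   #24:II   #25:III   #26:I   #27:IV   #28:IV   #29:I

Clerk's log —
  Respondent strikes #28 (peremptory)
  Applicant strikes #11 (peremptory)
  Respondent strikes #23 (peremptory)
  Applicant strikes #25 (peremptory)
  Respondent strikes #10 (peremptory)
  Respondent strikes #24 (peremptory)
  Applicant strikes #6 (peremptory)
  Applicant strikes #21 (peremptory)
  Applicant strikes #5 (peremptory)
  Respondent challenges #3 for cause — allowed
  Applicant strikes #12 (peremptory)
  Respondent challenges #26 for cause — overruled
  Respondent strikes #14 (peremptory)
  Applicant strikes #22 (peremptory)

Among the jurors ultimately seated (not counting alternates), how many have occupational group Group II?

Removed: #3, #5, #6, #10, #11, #12, #14, #21, #22, #23, #24, #25, #28.
Seated jurors 1–7: #1, #2, #4, #7, #8, #9, #13 (alternates #15, #16, #17, #18 not counted).
Of those, in Group II: #8, #9 → 2.

2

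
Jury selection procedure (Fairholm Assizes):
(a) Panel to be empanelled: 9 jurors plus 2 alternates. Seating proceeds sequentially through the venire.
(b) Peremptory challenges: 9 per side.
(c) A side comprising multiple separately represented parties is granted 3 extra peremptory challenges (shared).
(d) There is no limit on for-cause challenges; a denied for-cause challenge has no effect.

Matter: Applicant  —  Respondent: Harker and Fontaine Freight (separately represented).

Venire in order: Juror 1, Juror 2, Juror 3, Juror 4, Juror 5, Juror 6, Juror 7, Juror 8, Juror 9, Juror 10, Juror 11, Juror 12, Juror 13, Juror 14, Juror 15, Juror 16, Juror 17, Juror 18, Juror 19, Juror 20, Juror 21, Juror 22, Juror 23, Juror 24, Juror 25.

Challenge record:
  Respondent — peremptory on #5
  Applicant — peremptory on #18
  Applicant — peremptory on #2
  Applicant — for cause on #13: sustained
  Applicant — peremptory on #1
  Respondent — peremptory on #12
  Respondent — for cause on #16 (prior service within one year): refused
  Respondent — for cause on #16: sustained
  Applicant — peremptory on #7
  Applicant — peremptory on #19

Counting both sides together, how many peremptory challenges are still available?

Applicant allotment: 9. Respondent allotment: 9 base + 3 multi-party = 12.
Applicant peremptories used: #18, #2, #1, #7, #19 — 5 (the for-cause on #13 doesn't count).
Respondent peremptories used: #5, #12 — 2 (for-cause on #16, #16 don't count).
Remaining: (9 − 5) + (12 − 2) = 14.

14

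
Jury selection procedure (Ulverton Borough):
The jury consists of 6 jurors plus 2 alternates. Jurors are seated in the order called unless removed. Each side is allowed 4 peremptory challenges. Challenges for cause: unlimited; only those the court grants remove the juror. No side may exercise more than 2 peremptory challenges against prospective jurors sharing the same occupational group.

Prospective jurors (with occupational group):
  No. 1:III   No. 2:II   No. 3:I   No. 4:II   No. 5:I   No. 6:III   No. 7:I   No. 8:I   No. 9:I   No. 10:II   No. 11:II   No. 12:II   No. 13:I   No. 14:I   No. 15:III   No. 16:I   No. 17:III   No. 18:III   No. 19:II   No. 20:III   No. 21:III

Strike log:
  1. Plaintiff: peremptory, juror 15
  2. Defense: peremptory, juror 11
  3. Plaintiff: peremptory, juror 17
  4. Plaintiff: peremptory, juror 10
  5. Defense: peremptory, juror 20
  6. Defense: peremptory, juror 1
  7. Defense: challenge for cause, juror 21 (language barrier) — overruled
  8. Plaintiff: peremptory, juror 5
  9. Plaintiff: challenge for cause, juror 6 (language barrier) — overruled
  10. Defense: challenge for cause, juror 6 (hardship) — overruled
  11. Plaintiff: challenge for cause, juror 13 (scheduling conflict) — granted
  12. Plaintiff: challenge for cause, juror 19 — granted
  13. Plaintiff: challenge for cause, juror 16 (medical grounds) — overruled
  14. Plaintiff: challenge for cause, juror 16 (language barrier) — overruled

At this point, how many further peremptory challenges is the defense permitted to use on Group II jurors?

Defense peremptories so far: #11, #20, #1 — 3 of 4 used, 1 left overall.
Against Group II: #11 — 1 used; per-group cap 2 leaves 1.
Binding limit: min(1, 1) = 1.

1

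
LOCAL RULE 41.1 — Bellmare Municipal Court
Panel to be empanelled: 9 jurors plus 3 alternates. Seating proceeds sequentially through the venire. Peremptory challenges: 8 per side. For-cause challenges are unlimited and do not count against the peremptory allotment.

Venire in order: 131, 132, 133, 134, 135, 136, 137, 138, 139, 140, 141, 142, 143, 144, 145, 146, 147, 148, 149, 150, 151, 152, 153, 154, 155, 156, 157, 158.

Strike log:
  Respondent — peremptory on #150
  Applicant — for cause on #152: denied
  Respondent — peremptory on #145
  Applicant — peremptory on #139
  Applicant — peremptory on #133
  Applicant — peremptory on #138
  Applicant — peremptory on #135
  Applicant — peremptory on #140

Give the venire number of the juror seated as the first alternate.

Removed: #133, #135, #138, #139, #140, #145, #150. (#152 stays — for-cause denied.)
Seating in order: seats 1–9 → #131, #132, #134, #136, #137, #141, #142, #143, #144; alternates → #146, #147, #148.
So alternate 1 is #146.

146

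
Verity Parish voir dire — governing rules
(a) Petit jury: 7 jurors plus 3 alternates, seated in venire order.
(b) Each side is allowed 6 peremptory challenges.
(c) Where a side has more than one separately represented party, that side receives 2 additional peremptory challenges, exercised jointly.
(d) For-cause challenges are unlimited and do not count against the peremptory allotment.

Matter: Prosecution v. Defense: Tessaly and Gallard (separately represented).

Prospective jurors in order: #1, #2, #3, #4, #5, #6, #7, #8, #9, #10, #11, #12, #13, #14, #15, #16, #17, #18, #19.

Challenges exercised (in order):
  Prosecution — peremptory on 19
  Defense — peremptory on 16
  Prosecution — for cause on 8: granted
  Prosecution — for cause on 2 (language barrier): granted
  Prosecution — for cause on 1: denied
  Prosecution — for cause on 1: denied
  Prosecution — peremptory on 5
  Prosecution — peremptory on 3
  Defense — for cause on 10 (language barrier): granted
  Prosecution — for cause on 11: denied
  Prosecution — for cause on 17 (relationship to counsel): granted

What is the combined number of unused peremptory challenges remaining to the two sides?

10

Prosecution allotment: 6. Defense allotment: 6 base + 2 multi-party = 8.
Prosecution peremptories used: #19, #5, #3 — 3 (for-cause on #8, #2, #1, #1, #11, #17 don't count).
Defense peremptories used: #16 — 1 (the for-cause on #10 doesn't count).
Remaining: (6 − 3) + (8 − 1) = 10.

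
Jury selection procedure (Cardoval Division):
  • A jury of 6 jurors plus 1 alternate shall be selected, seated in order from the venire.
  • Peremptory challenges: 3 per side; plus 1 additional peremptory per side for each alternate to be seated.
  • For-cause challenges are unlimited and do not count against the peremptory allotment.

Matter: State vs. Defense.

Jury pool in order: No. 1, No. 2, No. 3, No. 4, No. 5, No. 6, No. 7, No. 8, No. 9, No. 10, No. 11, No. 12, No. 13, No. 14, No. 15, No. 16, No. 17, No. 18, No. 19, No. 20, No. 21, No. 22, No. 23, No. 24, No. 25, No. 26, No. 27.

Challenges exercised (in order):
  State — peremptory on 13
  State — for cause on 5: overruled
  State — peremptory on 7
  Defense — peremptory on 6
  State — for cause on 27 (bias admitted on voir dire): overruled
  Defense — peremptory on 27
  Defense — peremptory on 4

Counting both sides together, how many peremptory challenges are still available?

3

State allotment: 3 base + 1 × 1 alternate = 4. Defense allotment: 3 base + 1 × 1 alternate = 4.
State peremptories used: #13, #7 — 2 (for-cause on #5, #27 don't count).
Defense peremptories used: #6, #27, #4 — 3.
Remaining: (4 − 2) + (4 − 3) = 3.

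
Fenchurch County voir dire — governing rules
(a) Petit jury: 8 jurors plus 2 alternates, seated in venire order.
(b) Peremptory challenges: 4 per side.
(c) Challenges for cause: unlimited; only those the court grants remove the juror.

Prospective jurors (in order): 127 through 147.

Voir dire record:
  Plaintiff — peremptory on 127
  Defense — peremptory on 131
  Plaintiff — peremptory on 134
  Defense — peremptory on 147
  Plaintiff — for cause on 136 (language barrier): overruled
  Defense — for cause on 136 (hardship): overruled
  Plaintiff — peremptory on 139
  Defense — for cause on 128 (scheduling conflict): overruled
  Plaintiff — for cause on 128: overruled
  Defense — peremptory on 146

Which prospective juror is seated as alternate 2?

140

Removed: #127, #131, #134, #139, #146, #147. (#128, #136 stay — for-cause denied.)
Seating in order: seats 1–8 → #128, #129, #130, #132, #133, #135, #136, #137; alternates → #138, #140.
So alternate 2 is #140.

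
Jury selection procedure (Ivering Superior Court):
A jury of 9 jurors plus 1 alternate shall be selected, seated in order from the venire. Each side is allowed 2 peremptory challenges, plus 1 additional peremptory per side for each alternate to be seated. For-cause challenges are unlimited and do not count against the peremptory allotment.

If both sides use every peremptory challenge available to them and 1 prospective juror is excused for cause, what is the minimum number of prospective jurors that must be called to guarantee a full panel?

17

Seats to fill: 9 + 1 alternates = 10.
Peremptories: 2 + 1×1 = 3 per side × 2 sides = 6.
For-cause removals: 1.
Minimum venire: 10 + 6 + 1 = 17.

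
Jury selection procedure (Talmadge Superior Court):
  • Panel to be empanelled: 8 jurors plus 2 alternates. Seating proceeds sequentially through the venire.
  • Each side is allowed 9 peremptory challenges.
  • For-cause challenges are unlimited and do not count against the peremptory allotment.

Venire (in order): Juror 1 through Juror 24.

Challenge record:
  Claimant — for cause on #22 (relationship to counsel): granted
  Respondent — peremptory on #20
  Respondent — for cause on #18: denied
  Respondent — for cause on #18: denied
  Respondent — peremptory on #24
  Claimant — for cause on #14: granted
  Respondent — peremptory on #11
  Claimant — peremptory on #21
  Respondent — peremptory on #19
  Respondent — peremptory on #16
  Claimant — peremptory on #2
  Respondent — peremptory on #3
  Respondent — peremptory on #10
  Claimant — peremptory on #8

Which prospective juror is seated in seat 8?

Removed: #2, #3, #8, #10, #11, #14, #16, #19, #20, #21, #22, #24. (#18 stays — for-cause denied.)
Seating in order: seats 1–8 → #1, #4, #5, #6, #7, #9, #12, #13; alternates → #15, #17.
So seat 8 is #13.

13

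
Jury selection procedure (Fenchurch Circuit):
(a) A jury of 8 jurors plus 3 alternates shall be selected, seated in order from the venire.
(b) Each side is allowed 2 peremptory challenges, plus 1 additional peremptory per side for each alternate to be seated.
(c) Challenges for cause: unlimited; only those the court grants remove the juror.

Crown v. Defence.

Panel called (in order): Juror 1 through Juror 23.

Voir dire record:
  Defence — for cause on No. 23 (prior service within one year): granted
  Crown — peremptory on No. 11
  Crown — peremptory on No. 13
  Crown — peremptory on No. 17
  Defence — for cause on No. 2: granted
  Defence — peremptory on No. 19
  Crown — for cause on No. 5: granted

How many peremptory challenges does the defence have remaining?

Defence allotment: 2 base + 1 × 3 alternates = 5.
Defence peremptories used: #19 — 1 (for-cause on #23, #2 don't count).
Remaining: 5 − 1 = 4.

4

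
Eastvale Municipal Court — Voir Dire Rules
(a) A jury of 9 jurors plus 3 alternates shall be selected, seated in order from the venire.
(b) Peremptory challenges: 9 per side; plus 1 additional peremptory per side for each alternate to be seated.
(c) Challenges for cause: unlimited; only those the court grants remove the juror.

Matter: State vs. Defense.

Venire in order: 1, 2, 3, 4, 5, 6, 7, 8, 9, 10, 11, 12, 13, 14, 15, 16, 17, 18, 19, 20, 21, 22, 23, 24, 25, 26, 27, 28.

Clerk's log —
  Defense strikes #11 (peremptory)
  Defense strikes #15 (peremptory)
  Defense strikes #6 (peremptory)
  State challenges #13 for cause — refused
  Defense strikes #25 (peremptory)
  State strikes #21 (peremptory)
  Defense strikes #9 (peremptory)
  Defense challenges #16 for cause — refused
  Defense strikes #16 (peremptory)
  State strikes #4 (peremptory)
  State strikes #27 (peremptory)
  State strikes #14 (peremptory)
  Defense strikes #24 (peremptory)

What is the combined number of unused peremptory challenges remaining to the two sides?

13

State allotment: 9 base + 1 × 3 alternates = 12. Defense allotment: 9 base + 1 × 3 alternates = 12.
State peremptories used: #21, #4, #27, #14 — 4 (the for-cause on #13 doesn't count).
Defense peremptories used: #11, #15, #6, #25, #9, #16, #24 — 7 (the for-cause on #16 doesn't count).
Remaining: (12 − 4) + (12 − 7) = 13.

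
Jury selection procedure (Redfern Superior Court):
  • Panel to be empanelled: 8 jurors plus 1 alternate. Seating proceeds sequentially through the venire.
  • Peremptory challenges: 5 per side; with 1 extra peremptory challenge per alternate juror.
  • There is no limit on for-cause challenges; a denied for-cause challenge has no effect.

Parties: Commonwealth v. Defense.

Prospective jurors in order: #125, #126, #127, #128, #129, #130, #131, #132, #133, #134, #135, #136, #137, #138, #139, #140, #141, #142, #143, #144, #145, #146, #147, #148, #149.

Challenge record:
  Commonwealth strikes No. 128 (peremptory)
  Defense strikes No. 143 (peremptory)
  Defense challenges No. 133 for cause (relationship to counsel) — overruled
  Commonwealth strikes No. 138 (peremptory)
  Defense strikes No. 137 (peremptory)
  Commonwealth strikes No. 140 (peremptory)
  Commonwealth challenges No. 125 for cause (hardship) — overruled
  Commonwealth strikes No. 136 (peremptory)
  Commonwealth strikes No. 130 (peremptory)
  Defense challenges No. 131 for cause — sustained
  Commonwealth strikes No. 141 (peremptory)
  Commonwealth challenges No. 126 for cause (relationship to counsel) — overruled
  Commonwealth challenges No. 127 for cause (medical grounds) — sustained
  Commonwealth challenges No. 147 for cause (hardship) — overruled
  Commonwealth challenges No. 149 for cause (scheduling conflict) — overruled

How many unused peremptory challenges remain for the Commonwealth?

Commonwealth allotment: 5 base + 1 × 1 alternate = 6.
Commonwealth peremptories used: #128, #138, #140, #136, #130, #141 — 6 (for-cause on #125, #126, #127, #147, #149 don't count).
Remaining: 6 − 6 = 0.

0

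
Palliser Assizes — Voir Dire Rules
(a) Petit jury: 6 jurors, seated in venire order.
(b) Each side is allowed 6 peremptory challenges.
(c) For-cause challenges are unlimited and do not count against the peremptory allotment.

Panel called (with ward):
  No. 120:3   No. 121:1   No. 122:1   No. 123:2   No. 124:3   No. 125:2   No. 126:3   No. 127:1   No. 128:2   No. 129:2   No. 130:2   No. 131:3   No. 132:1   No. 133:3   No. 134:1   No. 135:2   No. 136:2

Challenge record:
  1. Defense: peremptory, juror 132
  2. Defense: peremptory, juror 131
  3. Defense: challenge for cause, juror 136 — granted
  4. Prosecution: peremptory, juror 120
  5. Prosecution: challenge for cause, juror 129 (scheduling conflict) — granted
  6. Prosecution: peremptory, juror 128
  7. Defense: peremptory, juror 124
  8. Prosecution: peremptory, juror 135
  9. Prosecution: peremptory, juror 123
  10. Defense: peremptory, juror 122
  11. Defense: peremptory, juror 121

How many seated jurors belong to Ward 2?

2

Removed: #120, #121, #122, #123, #124, #128, #129, #131, #132, #135, #136.
Seated jurors 1–6: #125, #126, #127, #130, #133, #134.
Of those, in Ward 2: #125, #130 → 2.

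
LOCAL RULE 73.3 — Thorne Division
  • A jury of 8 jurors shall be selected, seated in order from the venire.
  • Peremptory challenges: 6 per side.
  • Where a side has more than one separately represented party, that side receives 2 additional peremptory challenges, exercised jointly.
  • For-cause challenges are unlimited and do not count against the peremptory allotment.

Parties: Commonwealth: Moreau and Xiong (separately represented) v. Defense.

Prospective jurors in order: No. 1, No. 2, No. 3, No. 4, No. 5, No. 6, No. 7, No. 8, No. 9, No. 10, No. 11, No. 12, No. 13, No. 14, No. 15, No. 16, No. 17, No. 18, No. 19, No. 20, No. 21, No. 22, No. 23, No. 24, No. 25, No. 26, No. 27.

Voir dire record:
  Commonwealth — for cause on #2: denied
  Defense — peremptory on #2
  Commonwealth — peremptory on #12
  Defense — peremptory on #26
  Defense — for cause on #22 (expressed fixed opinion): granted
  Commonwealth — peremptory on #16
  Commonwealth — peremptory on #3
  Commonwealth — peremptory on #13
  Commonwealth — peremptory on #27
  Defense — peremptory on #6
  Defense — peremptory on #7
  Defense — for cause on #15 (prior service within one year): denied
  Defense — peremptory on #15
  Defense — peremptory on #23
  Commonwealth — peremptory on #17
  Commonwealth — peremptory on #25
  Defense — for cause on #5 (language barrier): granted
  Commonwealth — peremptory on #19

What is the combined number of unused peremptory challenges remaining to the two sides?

0

Commonwealth allotment: 6 base + 2 multi-party = 8. Defense allotment: 6.
Commonwealth peremptories used: #12, #16, #3, #13, #27, #17, #25, #19 — 8 (the for-cause on #2 doesn't count).
Defense peremptories used: #2, #26, #6, #7, #15, #23 — 6 (for-cause on #22, #15, #5 don't count).
Remaining: (8 − 8) + (6 − 6) = 0.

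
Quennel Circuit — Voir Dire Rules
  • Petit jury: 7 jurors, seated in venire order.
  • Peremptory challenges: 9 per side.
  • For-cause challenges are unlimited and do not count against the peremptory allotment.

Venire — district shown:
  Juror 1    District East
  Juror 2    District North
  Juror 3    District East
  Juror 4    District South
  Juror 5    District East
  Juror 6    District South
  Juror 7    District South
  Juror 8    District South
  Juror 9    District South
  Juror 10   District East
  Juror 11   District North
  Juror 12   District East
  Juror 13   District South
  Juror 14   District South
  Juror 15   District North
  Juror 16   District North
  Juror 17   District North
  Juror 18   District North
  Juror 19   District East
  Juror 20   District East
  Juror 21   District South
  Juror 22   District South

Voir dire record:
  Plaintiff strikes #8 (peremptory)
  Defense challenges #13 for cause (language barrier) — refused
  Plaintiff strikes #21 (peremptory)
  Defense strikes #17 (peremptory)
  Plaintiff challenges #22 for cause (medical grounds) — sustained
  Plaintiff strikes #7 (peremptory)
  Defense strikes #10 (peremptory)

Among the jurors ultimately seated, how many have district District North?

1

Removed: #7, #8, #10, #17, #21, #22.
Seated jurors 1–7: #1, #2, #3, #4, #5, #6, #9.
Of those, in District North: #2 → 1.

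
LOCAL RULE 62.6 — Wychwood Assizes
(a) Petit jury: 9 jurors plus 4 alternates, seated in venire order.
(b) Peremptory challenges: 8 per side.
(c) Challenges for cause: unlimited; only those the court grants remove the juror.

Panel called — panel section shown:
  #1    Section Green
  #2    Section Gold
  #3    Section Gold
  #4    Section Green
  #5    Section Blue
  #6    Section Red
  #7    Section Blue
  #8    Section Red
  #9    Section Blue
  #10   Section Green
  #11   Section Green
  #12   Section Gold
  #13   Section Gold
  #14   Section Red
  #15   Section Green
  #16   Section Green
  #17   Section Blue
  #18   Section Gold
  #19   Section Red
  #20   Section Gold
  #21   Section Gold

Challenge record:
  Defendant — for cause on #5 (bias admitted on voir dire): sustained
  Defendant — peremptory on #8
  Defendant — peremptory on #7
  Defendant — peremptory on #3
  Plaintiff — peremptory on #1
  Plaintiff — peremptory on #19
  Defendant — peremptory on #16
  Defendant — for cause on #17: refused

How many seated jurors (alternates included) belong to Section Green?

4

Removed: #1, #3, #5, #7, #8, #16, #19.
Seated (13 incl. alternates): #2, #4, #6, #9, #10, #11, #12, #13, #14, #15, #17, #18, #20.
Of those, in Section Green: #4, #10, #11, #15 → 4.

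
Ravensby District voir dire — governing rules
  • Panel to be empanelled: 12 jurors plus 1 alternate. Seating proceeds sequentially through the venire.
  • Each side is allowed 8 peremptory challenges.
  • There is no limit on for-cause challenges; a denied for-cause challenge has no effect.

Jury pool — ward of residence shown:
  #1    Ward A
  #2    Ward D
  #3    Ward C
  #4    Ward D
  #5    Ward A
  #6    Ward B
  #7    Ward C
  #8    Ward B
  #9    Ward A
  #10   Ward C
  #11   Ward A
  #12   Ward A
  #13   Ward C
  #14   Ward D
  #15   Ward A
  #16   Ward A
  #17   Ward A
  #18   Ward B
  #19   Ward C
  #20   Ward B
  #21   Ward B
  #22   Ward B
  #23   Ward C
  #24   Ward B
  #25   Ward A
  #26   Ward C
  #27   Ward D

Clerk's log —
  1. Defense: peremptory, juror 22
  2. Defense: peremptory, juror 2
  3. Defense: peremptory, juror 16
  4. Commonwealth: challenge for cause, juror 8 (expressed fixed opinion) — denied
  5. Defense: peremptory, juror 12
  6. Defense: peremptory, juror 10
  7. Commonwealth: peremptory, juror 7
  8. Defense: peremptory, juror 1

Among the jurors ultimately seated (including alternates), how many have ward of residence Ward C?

Removed: #1, #2, #7, #10, #12, #16, #22.
Seated (13 incl. alternates): #3, #4, #5, #6, #8, #9, #11, #13, #14, #15, #17, #18, #19.
Of those, in Ward C: #3, #13, #19 → 3.

3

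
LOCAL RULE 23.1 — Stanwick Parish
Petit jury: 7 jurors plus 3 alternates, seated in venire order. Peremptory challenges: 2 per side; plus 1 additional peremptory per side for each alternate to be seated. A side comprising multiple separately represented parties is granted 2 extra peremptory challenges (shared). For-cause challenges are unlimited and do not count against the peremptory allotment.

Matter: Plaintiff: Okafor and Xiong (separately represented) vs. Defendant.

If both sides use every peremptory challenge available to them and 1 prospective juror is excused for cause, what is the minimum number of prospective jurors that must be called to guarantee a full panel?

Seats to fill: 7 + 3 alternates = 10.
Peremptories — Plaintiff: 2 + 1×3 + 2 = 7; Defendant: 2 + 1×3 = 5; total 12.
For-cause removals: 1.
Minimum venire: 10 + 12 + 1 = 23.

23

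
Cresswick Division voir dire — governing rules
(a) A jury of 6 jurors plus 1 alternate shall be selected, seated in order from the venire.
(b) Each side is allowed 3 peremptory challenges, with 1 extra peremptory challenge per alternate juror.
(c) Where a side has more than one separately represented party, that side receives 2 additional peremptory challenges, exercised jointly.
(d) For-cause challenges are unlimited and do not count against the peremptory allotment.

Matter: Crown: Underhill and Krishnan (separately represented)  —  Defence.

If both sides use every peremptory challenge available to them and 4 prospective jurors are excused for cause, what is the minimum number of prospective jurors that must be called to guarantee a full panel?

21

Seats to fill: 6 + 1 alternates = 7.
Peremptories — Crown: 3 + 1×1 + 2 = 6; Defence: 3 + 1×1 = 4; total 10.
For-cause removals: 4.
Minimum venire: 7 + 10 + 4 = 21.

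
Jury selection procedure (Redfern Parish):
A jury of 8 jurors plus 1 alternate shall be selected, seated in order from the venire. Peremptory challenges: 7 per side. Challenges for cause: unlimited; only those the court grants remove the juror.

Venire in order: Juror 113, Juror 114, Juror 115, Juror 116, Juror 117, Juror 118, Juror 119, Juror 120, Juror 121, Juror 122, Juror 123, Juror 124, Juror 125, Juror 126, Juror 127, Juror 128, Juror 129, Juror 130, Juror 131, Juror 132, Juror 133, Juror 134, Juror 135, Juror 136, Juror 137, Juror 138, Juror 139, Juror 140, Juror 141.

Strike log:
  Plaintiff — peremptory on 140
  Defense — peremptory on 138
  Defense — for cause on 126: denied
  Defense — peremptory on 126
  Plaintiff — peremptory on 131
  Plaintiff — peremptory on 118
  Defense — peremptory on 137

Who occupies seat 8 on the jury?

Removed: #118, #126, #131, #137, #138, #140.
Seating in order: seats 1–8 → #113, #114, #115, #116, #117, #119, #120, #121; alternates → #122.
So seat 8 is #121.

121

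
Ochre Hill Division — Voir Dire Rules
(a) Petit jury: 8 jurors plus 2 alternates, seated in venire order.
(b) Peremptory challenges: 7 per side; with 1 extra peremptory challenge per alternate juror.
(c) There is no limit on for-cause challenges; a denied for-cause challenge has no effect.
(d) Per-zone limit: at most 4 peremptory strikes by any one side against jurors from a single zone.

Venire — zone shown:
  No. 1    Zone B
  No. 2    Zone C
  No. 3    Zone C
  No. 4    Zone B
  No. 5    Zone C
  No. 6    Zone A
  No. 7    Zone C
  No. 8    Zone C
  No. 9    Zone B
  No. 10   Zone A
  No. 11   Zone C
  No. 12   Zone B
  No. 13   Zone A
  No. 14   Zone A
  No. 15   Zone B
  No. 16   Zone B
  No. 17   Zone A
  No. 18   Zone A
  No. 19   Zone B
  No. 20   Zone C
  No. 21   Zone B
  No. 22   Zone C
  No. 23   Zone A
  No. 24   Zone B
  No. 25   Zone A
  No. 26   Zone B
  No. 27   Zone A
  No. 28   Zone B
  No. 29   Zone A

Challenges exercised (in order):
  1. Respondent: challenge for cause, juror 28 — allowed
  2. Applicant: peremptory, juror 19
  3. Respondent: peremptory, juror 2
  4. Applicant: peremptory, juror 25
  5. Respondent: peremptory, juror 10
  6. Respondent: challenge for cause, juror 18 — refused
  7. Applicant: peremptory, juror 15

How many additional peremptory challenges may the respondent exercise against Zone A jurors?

Respondent peremptories so far: #2, #10 — 2 of 9 used, 7 left overall.
Against Zone A: #10 — 1 used; per-zone cap 4 leaves 3.
Binding limit: min(7, 3) = 3.

3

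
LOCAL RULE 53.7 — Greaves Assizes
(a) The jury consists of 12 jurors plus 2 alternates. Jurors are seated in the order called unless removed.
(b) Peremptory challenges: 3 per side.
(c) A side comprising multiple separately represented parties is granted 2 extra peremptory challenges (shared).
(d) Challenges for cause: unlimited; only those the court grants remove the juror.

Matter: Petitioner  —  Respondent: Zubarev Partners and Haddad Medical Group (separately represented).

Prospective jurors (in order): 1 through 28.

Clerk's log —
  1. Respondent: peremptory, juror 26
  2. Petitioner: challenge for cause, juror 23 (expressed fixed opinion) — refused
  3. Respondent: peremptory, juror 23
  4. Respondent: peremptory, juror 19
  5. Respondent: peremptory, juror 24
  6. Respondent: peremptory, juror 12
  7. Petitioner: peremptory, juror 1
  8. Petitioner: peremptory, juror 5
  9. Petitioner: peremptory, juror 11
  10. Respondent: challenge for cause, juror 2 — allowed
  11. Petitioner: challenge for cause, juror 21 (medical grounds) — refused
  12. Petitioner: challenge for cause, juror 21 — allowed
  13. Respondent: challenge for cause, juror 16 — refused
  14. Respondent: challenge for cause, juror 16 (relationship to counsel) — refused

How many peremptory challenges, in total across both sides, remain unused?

Petitioner allotment: 3. Respondent allotment: 3 base + 2 multi-party = 5.
Petitioner peremptories used: #1, #5, #11 — 3 (for-cause on #23, #21, #21 don't count).
Respondent peremptories used: #26, #23, #19, #24, #12 — 5 (for-cause on #2, #16, #16 don't count).
Remaining: (3 − 3) + (5 − 5) = 0.

0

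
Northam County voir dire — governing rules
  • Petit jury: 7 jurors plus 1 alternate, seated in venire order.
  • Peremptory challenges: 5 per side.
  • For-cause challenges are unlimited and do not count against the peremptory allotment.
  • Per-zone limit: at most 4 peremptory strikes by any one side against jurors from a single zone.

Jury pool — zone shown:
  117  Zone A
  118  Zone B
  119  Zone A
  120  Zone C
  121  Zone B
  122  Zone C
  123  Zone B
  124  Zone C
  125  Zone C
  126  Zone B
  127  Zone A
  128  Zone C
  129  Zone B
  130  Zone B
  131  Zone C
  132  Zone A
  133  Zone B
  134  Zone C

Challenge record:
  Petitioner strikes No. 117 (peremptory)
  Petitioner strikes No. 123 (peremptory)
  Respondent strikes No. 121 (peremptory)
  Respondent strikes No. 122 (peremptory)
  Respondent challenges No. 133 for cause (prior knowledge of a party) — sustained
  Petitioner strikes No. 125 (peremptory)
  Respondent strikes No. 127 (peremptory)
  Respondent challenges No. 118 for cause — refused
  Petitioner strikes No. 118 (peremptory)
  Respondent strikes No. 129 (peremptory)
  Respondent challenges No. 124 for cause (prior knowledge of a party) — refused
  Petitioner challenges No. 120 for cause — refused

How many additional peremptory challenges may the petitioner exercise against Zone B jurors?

Petitioner peremptories so far: #117, #123, #125, #118 — 4 of 5 used, 1 left overall.
Against Zone B: #123, #118 — 2 used; per-zone cap 4 leaves 2.
Binding limit: min(1, 2) = 1.

1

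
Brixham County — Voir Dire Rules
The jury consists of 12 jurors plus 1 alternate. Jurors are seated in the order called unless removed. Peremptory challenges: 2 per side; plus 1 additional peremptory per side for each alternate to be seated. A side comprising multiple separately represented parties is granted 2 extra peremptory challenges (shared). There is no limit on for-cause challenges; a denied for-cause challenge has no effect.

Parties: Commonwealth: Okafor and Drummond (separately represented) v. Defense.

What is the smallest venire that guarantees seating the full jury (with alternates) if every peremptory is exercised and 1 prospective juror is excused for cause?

Seats to fill: 12 + 1 alternates = 13.
Peremptories — Commonwealth: 2 + 1×1 + 2 = 5; Defense: 2 + 1×1 = 3; total 8.
For-cause removals: 1.
Minimum venire: 13 + 8 + 1 = 22.

22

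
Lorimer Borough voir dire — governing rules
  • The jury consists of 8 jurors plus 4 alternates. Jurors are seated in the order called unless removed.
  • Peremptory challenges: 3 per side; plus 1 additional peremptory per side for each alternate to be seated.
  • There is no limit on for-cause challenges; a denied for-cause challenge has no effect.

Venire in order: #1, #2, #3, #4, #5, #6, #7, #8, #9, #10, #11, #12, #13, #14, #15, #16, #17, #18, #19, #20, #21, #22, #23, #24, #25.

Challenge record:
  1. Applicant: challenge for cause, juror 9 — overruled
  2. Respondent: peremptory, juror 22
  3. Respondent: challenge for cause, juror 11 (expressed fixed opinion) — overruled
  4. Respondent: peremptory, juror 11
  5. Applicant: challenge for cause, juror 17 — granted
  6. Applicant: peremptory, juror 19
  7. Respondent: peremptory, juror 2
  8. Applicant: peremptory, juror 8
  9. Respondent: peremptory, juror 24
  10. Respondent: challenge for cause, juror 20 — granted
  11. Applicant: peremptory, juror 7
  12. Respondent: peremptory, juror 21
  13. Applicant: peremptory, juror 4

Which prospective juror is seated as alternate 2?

15

Removed: #2, #4, #7, #8, #11, #17, #19, #20, #21, #22, #24. (#9 stays — for-cause denied.)
Seating in order: seats 1–8 → #1, #3, #5, #6, #9, #10, #12, #13; alternates → #14, #15, #16, #18.
So alternate 2 is #15.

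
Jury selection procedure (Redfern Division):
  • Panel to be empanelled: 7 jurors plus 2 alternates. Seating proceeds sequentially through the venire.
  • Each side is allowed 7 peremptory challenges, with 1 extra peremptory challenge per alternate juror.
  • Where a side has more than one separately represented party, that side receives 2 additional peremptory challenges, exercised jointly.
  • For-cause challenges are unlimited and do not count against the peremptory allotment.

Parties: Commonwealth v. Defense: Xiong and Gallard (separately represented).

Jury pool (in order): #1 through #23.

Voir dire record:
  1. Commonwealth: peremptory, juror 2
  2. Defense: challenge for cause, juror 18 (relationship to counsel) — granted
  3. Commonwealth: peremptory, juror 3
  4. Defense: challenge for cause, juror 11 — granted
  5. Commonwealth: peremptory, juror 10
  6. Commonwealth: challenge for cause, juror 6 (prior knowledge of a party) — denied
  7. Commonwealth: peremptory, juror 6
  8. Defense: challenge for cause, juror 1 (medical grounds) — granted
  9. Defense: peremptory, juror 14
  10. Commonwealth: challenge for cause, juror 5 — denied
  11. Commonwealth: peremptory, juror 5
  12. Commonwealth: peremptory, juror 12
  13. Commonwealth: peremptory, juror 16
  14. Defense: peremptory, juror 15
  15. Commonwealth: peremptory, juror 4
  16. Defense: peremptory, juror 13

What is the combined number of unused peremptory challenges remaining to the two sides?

Commonwealth allotment: 7 base + 1 × 2 alternates = 9. Defense allotment: 7 base + 1 × 2 alternates + 2 multi-party = 11.
Commonwealth peremptories used: #2, #3, #10, #6, #5, #12, #16, #4 — 8 (for-cause on #6, #5 don't count).
Defense peremptories used: #14, #15, #13 — 3 (for-cause on #18, #11, #1 don't count).
Remaining: (9 − 8) + (11 − 3) = 9.

9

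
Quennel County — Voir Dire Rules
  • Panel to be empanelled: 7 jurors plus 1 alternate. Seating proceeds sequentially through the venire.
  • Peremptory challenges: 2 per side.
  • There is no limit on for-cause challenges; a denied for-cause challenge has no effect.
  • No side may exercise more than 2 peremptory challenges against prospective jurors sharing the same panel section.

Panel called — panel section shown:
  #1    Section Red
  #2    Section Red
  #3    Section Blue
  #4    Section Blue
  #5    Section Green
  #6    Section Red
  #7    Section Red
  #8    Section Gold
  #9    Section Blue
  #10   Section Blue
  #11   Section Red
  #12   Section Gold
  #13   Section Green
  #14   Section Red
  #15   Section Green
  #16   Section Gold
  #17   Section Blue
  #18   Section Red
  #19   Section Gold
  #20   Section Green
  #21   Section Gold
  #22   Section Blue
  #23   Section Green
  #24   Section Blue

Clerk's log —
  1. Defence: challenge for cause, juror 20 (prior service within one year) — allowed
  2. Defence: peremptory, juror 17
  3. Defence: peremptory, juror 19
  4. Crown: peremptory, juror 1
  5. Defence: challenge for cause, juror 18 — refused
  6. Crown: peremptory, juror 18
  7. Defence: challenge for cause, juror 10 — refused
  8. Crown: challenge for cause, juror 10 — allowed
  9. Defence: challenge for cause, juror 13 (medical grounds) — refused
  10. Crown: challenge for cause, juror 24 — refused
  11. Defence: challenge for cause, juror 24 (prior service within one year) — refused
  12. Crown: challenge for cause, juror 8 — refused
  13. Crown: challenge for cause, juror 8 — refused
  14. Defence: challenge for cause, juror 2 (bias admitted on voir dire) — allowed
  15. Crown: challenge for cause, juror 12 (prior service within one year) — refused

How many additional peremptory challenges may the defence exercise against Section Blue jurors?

0

Defence peremptories so far: #17, #19 — 2 of 2 used, 0 left overall.
Against Section Blue: #17 — 1 used; per-section cap 2 leaves 1.
Binding limit: min(0, 1) = 0.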